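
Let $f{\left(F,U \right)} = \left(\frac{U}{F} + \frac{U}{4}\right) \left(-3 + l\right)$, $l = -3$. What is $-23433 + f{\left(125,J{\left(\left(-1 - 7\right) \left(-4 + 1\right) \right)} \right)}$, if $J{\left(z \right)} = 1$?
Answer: $- \frac{5858637}{250} \approx -23435.0$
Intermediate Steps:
$f{\left(F,U \right)} = - \frac{3 U}{2} - \frac{6 U}{F}$ ($f{\left(F,U \right)} = \left(\frac{U}{F} + \frac{U}{4}\right) \left(-3 - 3\right) = \left(\frac{U}{F} + U \frac{1}{4}\right) \left(-6\right) = \left(\frac{U}{F} + \frac{U}{4}\right) \left(-6\right) = \left(\frac{U}{4} + \frac{U}{F}\right) \left(-6\right) = - \frac{3 U}{2} - \frac{6 U}{F}$)
$-23433 + f{\left(125,J{\left(\left(-1 - 7\right) \left(-4 + 1\right) \right)} \right)} = -23433 - \frac{3 \left(4 + 125\right)}{2 \cdot 125} = -23433 - \frac{3}{2} \cdot \frac{1}{125} \cdot 129 = -23433 - \frac{387}{250} = - \frac{5858637}{250}$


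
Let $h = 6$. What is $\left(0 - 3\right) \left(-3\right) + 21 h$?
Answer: $135$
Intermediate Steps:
$\left(0 - 3\right) \left(-3\right) + 21 h = \left(0 - 3\right) \left(-3\right) + 21 \cdot 6 = \left(-3\right) \left(-3\right) + 126 = 9 + 126 = 135$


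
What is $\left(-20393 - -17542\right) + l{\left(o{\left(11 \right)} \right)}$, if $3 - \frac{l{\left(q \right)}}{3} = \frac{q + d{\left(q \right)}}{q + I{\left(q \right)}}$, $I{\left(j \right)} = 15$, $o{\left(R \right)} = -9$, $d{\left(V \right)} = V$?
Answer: $-2833$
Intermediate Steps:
$l{\left(q \right)} = 9 - \frac{6 q}{15 + q}$ ($l{\left(q \right)} = 9 - 3 \frac{q + q}{q + 15} = 9 - 3 \frac{2 q}{15 + q} = 9 - \frac{6 q}{15 + q}$)
$\left(-20393 - -17542\right) + l{\left(o{\left(11 \right)} \right)} = \left(-20393 - -17542\right) + \frac{3 \left(45 - 9\right)}{15 - 9} = \left(-20393 + 17542\right) + 3 \cdot \frac{1}{6} \cdot 36 = -2851 + 3 \cdot \frac{1}{6} \cdot 36 = -2851 + 18 = -2833$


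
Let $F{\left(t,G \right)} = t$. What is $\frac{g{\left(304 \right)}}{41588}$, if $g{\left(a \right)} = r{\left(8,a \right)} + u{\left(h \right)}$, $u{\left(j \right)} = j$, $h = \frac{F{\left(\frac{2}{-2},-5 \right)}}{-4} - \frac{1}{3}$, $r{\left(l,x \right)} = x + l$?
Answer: $\frac{3743}{499056} \approx 0.0075002$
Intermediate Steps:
$r{\left(l,x \right)} = l + x$
$h = - \frac{1}{12}$ ($h = \frac{2 \frac{1}{-2}}{-4} - \frac{1}{3} = 2 \left(- \frac{1}{2}\right) \left(- \frac{1}{4}\right) - \frac{1}{3} = \left(-1\right) \left(- \frac{1}{4}\right) - \frac{1}{3} = \frac{1}{4} - \frac{1}{3} = - \frac{1}{12} \approx -0.083333$)
$g{\left(a \right)} = \frac{95}{12} + a$ ($g{\left(a \right)} = \left(8 + a\right) - \frac{1}{12} = \frac{95}{12} + a$)
$\frac{g{\left(304 \right)}}{41588} = \frac{\frac{95}{12} + 304}{41588} = \frac{3743}{12} \cdot \frac{1}{41588} = \frac{3743}{499056}$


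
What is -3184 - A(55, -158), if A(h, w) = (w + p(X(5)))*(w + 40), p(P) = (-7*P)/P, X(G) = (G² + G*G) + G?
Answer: -22654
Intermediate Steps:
X(G) = G + 2*G² (X(G) = (G² + G²) + G = 2*G² + G = G + 2*G²)
p(P) = -7
A(h, w) = (-7 + w)*(40 + w) (A(h, w) = (w - 7)*(w + 40) = (-7 + w)*(40 + w))
-3184 - A(55, -158) = -3184 - (-280 + (-158)² + 33*(-158)) = -3184 - (-280 + 24964 - 5214) = -3184 - 1*19470 = -3184 - 19470 = -22654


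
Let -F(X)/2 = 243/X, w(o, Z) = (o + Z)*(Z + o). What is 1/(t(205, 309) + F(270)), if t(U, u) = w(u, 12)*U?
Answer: 5/105617016 ≈ 4.7341e-8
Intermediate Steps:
w(o, Z) = (Z + o)² (w(o, Z) = (Z + o)*(Z + o) = (Z + o)²)
t(U, u) = U*(12 + u)² (t(U, u) = (12 + u)²*U = U*(12 + u)²)
F(X) = -486/X
1/(t(205, 309) + F(270)) = 1/(205*(12 + 309)² - 486/270) = 1/(205*321² - 486*1/270) = 1/(205*103041 - 9/5) = 1/(21123405 - 9/5) = 1/(105617016/5) = 5/105617016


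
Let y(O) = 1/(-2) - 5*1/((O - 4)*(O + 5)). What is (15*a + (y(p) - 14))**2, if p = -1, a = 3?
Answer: 15129/16 ≈ 945.56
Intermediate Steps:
y(O) = -1/2 - 5/((-4 + O)*(5 + O)) (y(O) = 1*(-1/2) - 5*1/((-4 + O)*(5 + O)) = -1/2 - 5*1/((-4 + O)*(5 + O)) = -1/2 - 5/((-4 + O)*(5 + O)))
(15*a + (y(p) - 14))**2 = (15*3 + ((10 - 1*(-1) - 1*(-1)**2)/(2*(-20 - 1 + (-1)**2)) - 14))**2 = (45 + ((10 + 1 - 1*1)/(2*(-20 - 1 + 1)) - 14))**2 = (45 + ((1/2)*(10 + 1 - 1)/(-20) - 14))**2 = (45 + ((1/2)*(-1/20)*10 - 14))**2 = (45 + (-1/4 - 14))**2 = (45 - 57/4)**2 = (123/4)**2 = 15129/16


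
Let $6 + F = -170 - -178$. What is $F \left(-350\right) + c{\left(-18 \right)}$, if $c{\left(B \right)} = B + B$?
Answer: $-736$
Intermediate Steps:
$c{\left(B \right)} = 2 B$
$F = 2$ ($F = -6 - -8 = -6 + \left(-170 + 178\right) = -6 + 8 = 2$)
$F \left(-350\right) + c{\left(-18 \right)} = 2 \left(-350\right) + 2 \left(-18\right) = -700 - 36 = -736$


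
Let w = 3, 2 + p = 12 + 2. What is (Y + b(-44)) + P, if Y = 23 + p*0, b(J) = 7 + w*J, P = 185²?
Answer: 34123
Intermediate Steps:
p = 12 (p = -2 + (12 + 2) = -2 + 14 = 12)
P = 34225
b(J) = 7 + 3*J
Y = 23 (Y = 23 + 12*0 = 23 + 0 = 23)
(Y + b(-44)) + P = (23 + (7 + 3*(-44))) + 34225 = (23 + (7 - 132)) + 34225 = (23 - 125) + 34225 = -102 + 34225 = 34123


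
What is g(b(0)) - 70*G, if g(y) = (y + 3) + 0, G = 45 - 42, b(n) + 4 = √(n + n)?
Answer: -211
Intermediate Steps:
b(n) = -4 + √2*√n (b(n) = -4 + √(n + n) = -4 + √(2*n) = -4 + √2*√n)
G = 3
g(y) = 3 + y (g(y) = (3 + y) + 0 = 3 + y)
g(b(0)) - 70*G = (3 + (-4 + √2*√0)) - 70*3 = (3 + (-4 + √2*0)) - 210 = (3 + (-4 + 0)) - 210 = (3 - 4) - 210 = -1 - 210 = -211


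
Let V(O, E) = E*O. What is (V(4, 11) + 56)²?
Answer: 10000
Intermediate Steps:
(V(4, 11) + 56)² = (11*4 + 56)² = (44 + 56)² = 100² = 10000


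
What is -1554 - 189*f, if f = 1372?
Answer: -260862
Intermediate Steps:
-1554 - 189*f = -1554 - 189*1372 = -1554 - 259308 = -260862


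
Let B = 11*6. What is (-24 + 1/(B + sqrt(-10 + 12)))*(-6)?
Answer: 313290/2177 + 3*sqrt(2)/2177 ≈ 143.91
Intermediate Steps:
B = 66
(-24 + 1/(B + sqrt(-10 + 12)))*(-6) = (-24 + 1/(66 + sqrt(-10 + 12)))*(-6) = (-24 + 1/(66 + sqrt(2)))*(-6) = 144 - 6/(66 + sqrt(2))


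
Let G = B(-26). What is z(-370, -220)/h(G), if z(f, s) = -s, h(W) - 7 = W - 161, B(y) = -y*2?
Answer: -110/51 ≈ -2.1569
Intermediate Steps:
B(y) = -2*y
G = 52 (G = -2*(-26) = 52)
h(W) = -154 + W (h(W) = 7 + (W - 161) = 7 + (-161 + W) = -154 + W)
z(-370, -220)/h(G) = (-1*(-220))/(-154 + 52) = 220/(-102) = 220*(-1/102) = -110/51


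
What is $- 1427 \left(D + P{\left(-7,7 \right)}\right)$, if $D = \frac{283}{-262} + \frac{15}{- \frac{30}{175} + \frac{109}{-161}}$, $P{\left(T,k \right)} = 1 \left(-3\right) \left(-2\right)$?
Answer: $\frac{3258216301}{178946} \approx 18208.0$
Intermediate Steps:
$P{\left(T,k \right)} = 6$ ($P{\left(T,k \right)} = \left(-3\right) \left(-2\right) = 6$)
$D = - \frac{3356939}{178946}$ ($D = 283 \left(- \frac{1}{262}\right) + \frac{15}{\left(-30\right) \frac{1}{175} + 109 \left(- \frac{1}{161}\right)} = - \frac{283}{262} + \frac{15}{- \frac{6}{35} - \frac{109}{161}} = - \frac{283}{262} + \frac{15}{- \frac{683}{805}} = - \frac{283}{262} + 15 \left(- \frac{805}{683}\right) = - \frac{283}{262} - \frac{12075}{683} = - \frac{3356939}{178946} \approx -18.76$)
$- 1427 \left(D + P{\left(-7,7 \right)}\right) = - 1427 \left(- \frac{3356939}{178946} + 6\right) = \left(-1427\right) \left(- \frac{2283263}{178946}\right) = \frac{3258216301}{178946}$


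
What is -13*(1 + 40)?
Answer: -533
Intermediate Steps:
-13*(1 + 40) = -13*41 = -533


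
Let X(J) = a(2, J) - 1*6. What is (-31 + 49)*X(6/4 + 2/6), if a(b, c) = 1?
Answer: -90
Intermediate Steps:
X(J) = -5 (X(J) = 1 - 1*6 = 1 - 6 = -5)
(-31 + 49)*X(6/4 + 2/6) = (-31 + 49)*(-5) = 18*(-5) = -90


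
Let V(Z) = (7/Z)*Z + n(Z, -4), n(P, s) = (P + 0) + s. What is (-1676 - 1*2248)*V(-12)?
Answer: 35316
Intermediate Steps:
n(P, s) = P + s
V(Z) = 3 + Z (V(Z) = (7/Z)*Z + (Z - 4) = 7 + (-4 + Z) = 3 + Z)
(-1676 - 1*2248)*V(-12) = (-1676 - 1*2248)*(3 - 12) = (-1676 - 2248)*(-9) = -3924*(-9) = 35316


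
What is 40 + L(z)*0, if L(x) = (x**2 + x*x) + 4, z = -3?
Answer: 40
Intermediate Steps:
L(x) = 4 + 2*x**2 (L(x) = (x**2 + x**2) + 4 = 2*x**2 + 4 = 4 + 2*x**2)
40 + L(z)*0 = 40 + (4 + 2*(-3)**2)*0 = 40 + (4 + 2*9)*0 = 40 + (4 + 18)*0 = 40 + 22*0 = 40 + 0 = 40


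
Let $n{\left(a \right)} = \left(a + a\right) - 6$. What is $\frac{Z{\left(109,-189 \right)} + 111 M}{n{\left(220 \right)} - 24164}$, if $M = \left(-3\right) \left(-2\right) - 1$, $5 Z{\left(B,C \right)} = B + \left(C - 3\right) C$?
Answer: $- \frac{2798}{8475} \approx -0.33015$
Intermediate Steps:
$Z{\left(B,C \right)} = \frac{B}{5} + \frac{C \left(-3 + C\right)}{5}$ ($Z{\left(B,C \right)} = \frac{B + \left(C - 3\right) C}{5} = \frac{B + \left(-3 + C\right) C}{5} = \frac{B + C \left(-3 + C\right)}{5} = \frac{B}{5} + \frac{C \left(-3 + C\right)}{5}$)
$M = 5$ ($M = 6 - 1 = 5$)
$n{\left(a \right)} = -6 + 2 a$ ($n{\left(a \right)} = 2 a - 6 = -6 + 2 a$)
$\frac{Z{\left(109,-189 \right)} + 111 M}{n{\left(220 \right)} - 24164} = \frac{\left(\left(- \frac{3}{5}\right) \left(-189\right) + \frac{1}{5} \cdot 109 + \frac{\left(-189\right)^{2}}{5}\right) + 111 \cdot 5}{\left(-6 + 2 \cdot 220\right) - 24164} = \frac{\left(\frac{567}{5} + \frac{109}{5} + \frac{1}{5} \cdot 35721\right) + 555}{\left(-6 + 440\right) - 24164} = \frac{\left(\frac{567}{5} + \frac{109}{5} + \frac{35721}{5}\right) + 555}{434 - 24164} = \frac{\frac{36397}{5} + 555}{-23730} = \frac{39172}{5} \left(- \frac{1}{23730}\right) = - \frac{2798}{8475}$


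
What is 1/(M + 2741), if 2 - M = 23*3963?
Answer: -1/88406 ≈ -1.1311e-5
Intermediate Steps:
M = -91147 (M = 2 - 23*3963 = 2 - 1*91149 = 2 - 91149 = -91147)
1/(M + 2741) = 1/(-91147 + 2741) = 1/(-88406) = -1/88406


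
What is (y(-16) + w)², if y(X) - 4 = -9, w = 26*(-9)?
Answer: 57121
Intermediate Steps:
w = -234
y(X) = -5 (y(X) = 4 - 9 = -5)
(y(-16) + w)² = (-5 - 234)² = (-239)² = 57121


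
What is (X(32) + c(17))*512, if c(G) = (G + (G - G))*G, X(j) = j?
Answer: 164352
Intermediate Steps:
c(G) = G² (c(G) = (G + 0)*G = G*G = G²)
(X(32) + c(17))*512 = (32 + 17²)*512 = (32 + 289)*512 = 321*512 = 164352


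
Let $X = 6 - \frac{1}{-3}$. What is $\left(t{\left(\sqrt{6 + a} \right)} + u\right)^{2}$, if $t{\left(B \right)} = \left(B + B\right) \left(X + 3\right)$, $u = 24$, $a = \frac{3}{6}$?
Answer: $\frac{25568}{9} + 448 \sqrt{26} \approx 5125.3$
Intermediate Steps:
$a = \frac{1}{2}$ ($a = 3 \cdot \frac{1}{6} = \frac{1}{2} \approx 0.5$)
$X = \frac{19}{3}$ ($X = 6 - - \frac{1}{3} = 6 + \frac{1}{3} = \frac{19}{3} \approx 6.3333$)
$t{\left(B \right)} = \frac{56 B}{3}$ ($t{\left(B \right)} = \left(B + B\right) \left(\frac{19}{3} + 3\right) = 2 B \frac{28}{3} = \frac{56 B}{3}$)
$\left(t{\left(\sqrt{6 + a} \right)} + u\right)^{2} = \left(\frac{56 \sqrt{6 + \frac{1}{2}}}{3} + 24\right)^{2} = \left(\frac{56 \sqrt{\frac{13}{2}}}{3} + 24\right)^{2} = \left(\frac{56 \frac{\sqrt{26}}{2}}{3} + 24\right)^{2} = \left(\frac{28 \sqrt{26}}{3} + 24\right)^{2} = \left(24 + \frac{28 \sqrt{26}}{3}\right)^{2}$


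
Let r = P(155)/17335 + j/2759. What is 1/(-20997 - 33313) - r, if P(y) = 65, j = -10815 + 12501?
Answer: -319419112443/519499752430 ≈ -0.61486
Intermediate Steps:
j = 1686
r = 5881229/9565453 (r = 65/17335 + 1686/2759 = 65*(1/17335) + 1686*(1/2759) = 13/3467 + 1686/2759 = 5881229/9565453 ≈ 0.61484)
1/(-20997 - 33313) - r = 1/(-20997 - 33313) - 1*5881229/9565453 = 1/(-54310) - 5881229/9565453 = -1/54310 - 5881229/9565453 = -319419112443/519499752430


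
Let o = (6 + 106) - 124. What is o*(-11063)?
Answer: 132756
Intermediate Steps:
o = -12 (o = 112 - 124 = -12)
o*(-11063) = -12*(-11063) = 132756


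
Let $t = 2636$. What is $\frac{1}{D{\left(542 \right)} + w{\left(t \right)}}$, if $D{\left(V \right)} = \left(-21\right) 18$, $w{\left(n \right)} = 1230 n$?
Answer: $\frac{1}{3241902} \approx 3.0846 \cdot 10^{-7}$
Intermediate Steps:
$D{\left(V \right)} = -378$
$\frac{1}{D{\left(542 \right)} + w{\left(t \right)}} = \frac{1}{-378 + 1230 \cdot 2636} = \frac{1}{-378 + 3242280} = \frac{1}{3241902}$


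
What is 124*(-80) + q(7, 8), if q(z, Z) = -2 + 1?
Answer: -9921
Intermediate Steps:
q(z, Z) = -1
124*(-80) + q(7, 8) = 124*(-80) - 1 = -9920 - 1 = -9921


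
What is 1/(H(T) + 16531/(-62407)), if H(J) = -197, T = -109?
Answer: -62407/12310710 ≈ -0.0050693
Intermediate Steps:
1/(H(T) + 16531/(-62407)) = 1/(-197 + 16531/(-62407)) = 1/(-197 + 16531*(-1/62407)) = 1/(-197 - 16531/62407) = 1/(-12310710/62407) = -62407/12310710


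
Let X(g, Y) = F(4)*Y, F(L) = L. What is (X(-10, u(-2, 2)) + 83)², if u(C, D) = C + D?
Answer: 6889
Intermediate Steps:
X(g, Y) = 4*Y
(X(-10, u(-2, 2)) + 83)² = (4*(-2 + 2) + 83)² = (4*0 + 83)² = (0 + 83)² = 83² = 6889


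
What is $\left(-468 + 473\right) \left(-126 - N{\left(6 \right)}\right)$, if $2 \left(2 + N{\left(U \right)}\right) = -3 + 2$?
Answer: $- \frac{1235}{2} \approx -617.5$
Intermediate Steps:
$N{\left(U \right)} = - \frac{5}{2}$ ($N{\left(U \right)} = -2 + \frac{-3 + 2}{2} = -2 + \frac{1}{2} \left(-1\right) = -2 - \frac{1}{2} = - \frac{5}{2}$)
$\left(-468 + 473\right) \left(-126 - N{\left(6 \right)}\right) = \left(-468 + 473\right) \left(-126 - - \frac{5}{2}\right) = 5 \left(-126 + \frac{5}{2}\right) = 5 \left(- \frac{247}{2}\right) = - \frac{1235}{2}$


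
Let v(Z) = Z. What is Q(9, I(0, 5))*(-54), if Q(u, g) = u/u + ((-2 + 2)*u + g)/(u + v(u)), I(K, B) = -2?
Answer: -48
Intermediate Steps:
Q(u, g) = 1 + g/(2*u) (Q(u, g) = u/u + ((-2 + 2)*u + g)/(u + u) = 1 + (0*u + g)/((2*u)) = 1 + (0 + g)*(1/(2*u)) = 1 + g*(1/(2*u)) = 1 + g/(2*u))
Q(9, I(0, 5))*(-54) = ((9 + (½)*(-2))/9)*(-54) = ((9 - 1)/9)*(-54) = ((⅑)*8)*(-54) = (8/9)*(-54) = -48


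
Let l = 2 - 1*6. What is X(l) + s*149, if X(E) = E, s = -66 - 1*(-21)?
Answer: -6709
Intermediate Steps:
l = -4 (l = 2 - 6 = -4)
s = -45 (s = -66 + 21 = -45)
X(l) + s*149 = -4 - 45*149 = -4 - 6705 = -6709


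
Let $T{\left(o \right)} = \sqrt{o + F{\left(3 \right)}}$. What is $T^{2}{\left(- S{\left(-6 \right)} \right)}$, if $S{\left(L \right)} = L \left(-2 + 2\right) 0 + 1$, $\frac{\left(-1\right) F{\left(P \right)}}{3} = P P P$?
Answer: $-82$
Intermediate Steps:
$F{\left(P \right)} = - 3 P^{3}$ ($F{\left(P \right)} = - 3 P P P = - 3 P^{2} P = - 3 P^{3}$)
$S{\left(L \right)} = 1$ ($S{\left(L \right)} = L 0 \cdot 0 + 1 = 0 \cdot 0 + 1 = 0 + 1 = 1$)
$T{\left(o \right)} = \sqrt{-81 + o}$ ($T{\left(o \right)} = \sqrt{o - 3 \cdot 3^{3}} = \sqrt{o - 81} = \sqrt{-81 + o}$)
$T^{2}{\left(- S{\left(-6 \right)} \right)} = \left(\sqrt{-81 - 1}\right)^{2} = \left(\sqrt{-82}\right)^{2} = \left(i \sqrt{82}\right)^{2} = -82$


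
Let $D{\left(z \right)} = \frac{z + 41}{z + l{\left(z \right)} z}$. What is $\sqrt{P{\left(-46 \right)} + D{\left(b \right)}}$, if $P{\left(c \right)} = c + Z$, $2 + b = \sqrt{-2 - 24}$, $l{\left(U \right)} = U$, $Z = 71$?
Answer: $\frac{\sqrt{3} \sqrt{\frac{561 + 74 i \sqrt{26}}{8 + i \sqrt{26}}}}{3} \approx 4.8736 + 0.060063 i$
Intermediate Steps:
$b = -2 + i \sqrt{26}$ ($b = -2 + \sqrt{-2 - 24} = -2 + \sqrt{-26} = -2 + i \sqrt{26} \approx -2.0 + 5.099 i$)
$D{\left(z \right)} = \frac{41 + z}{z + z^{2}}$ ($D{\left(z \right)} = \frac{z + 41}{z + z z} = \frac{41 + z}{z + z^{2}}$)
$P{\left(c \right)} = 71 + c$ ($P{\left(c \right)} = c + 71 = 71 + c$)
$\sqrt{P{\left(-46 \right)} + D{\left(b \right)}} = \sqrt{\left(71 - 46\right) + \frac{41 - \left(2 - i \sqrt{26}\right)}{\left(-2 + i \sqrt{26}\right) \left(1 - \left(2 - i \sqrt{26}\right)\right)}} = \sqrt{25 + \frac{39 + i \sqrt{26}}{\left(-2 + i \sqrt{26}\right) \left(-1 + i \sqrt{26}\right)}} = \sqrt{25 + \frac{39 + i \sqrt{26}}{\left(-1 + i \sqrt{26}\right) \left(-2 + i \sqrt{26}\right)}}$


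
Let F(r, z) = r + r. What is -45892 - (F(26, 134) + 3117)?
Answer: -49061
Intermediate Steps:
F(r, z) = 2*r
-45892 - (F(26, 134) + 3117) = -45892 - (2*26 + 3117) = -45892 - (52 + 3117) = -45892 - 1*3169 = -45892 - 3169 = -49061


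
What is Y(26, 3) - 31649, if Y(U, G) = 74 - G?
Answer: -31578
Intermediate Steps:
Y(26, 3) - 31649 = (74 - 1*3) - 31649 = (74 - 3) - 31649 = 71 - 31649 = -31578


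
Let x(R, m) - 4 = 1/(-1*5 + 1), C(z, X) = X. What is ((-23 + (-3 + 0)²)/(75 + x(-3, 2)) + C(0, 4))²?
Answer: 29584/2025 ≈ 14.609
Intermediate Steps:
x(R, m) = 15/4 (x(R, m) = 4 + 1/(-1*5 + 1) = 4 + 1/(-5 + 1) = 4 + 1/(-4) = 4 - ¼ = 15/4)
((-23 + (-3 + 0)²)/(75 + x(-3, 2)) + C(0, 4))² = ((-23 + (-3 + 0)²)/(75 + 15/4) + 4)² = ((-23 + (-3)²)/(315/4) + 4)² = ((-23 + 9)*(4/315) + 4)² = (-14*4/315 + 4)² = (-8/45 + 4)² = (172/45)² = 29584/2025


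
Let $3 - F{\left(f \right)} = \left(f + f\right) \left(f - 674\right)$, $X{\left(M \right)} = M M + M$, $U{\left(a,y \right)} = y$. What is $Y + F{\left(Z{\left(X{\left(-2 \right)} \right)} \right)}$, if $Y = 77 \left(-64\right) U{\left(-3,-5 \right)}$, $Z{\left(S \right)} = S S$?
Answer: $30003$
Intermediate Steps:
$X{\left(M \right)} = M + M^{2}$ ($X{\left(M \right)} = M^{2} + M = M + M^{2}$)
$Z{\left(S \right)} = S^{2}$
$F{\left(f \right)} = 3 - 2 f \left(-674 + f\right)$ ($F{\left(f \right)} = 3 - \left(f + f\right) \left(f - 674\right) = 3 - 2 f \left(-674 + f\right)$)
$Y = 24640$ ($Y = 77 \left(-64\right) \left(-5\right) = \left(-4928\right) \left(-5\right) = 24640$)
$Y + F{\left(Z{\left(X{\left(-2 \right)} \right)} \right)} = 24640 + \left(3 - 2 \left(\left(- 2 \left(1 - 2\right)\right)^{2}\right)^{2} + 1348 \left(- 2 \left(1 - 2\right)\right)^{2}\right) = 24640 + \left(3 - 2 \left(\left(\left(-2\right) \left(-1\right)\right)^{2}\right)^{2} + 1348 \left(\left(-2\right) \left(-1\right)\right)^{2}\right) = 24640 + \left(3 - 2 \left(2^{2}\right)^{2} + 1348 \cdot 2^{2}\right) = 24640 + \left(3 - 2 \cdot 4^{2} + 1348 \cdot 4\right) = 24640 + \left(3 - 32 + 5392\right) = 24640 + 5363 = 30003$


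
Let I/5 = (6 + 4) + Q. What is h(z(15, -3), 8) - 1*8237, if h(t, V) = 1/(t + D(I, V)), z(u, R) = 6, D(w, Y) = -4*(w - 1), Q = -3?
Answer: -1070811/130 ≈ -8237.0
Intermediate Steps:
I = 35 (I = 5*((6 + 4) - 3) = 5*(10 - 3) = 5*7 = 35)
D(w, Y) = 4 - 4*w (D(w, Y) = -4*(-1 + w) = 4 - 4*w)
h(t, V) = 1/(-136 + t) (h(t, V) = 1/(t + (4 - 4*35)) = 1/(t + (4 - 140)) = 1/(t - 136) = 1/(-136 + t))
h(z(15, -3), 8) - 1*8237 = 1/(-136 + 6) - 1*8237 = 1/(-130) - 8237 = -1/130 - 8237 = -1070811/130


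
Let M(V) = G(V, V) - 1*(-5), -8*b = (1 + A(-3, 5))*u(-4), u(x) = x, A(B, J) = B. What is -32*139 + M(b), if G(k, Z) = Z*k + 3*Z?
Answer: -4445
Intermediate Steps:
G(k, Z) = 3*Z + Z*k
b = -1 (b = -(1 - 3)*(-4)/8 = -(-1)*(-4)/4 = -⅛*8 = -1)
M(V) = 5 + V*(3 + V) (M(V) = V*(3 + V) - 1*(-5) = V*(3 + V) + 5 = 5 + V*(3 + V))
-32*139 + M(b) = -32*139 + (5 - (3 - 1)) = -4448 + (5 - 1*2) = -4448 + (5 - 2) = -4448 + 3 = -4445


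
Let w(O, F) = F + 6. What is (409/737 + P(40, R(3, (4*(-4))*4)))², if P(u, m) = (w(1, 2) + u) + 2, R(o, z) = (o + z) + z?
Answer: 1388233081/543169 ≈ 2555.8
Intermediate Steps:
w(O, F) = 6 + F
R(o, z) = o + 2*z
P(u, m) = 10 + u (P(u, m) = ((6 + 2) + u) + 2 = (8 + u) + 2 = 10 + u)
(409/737 + P(40, R(3, (4*(-4))*4)))² = (409/737 + (10 + 40))² = (409*(1/737) + 50)² = (409/737 + 50)² = (37259/737)² = 1388233081/543169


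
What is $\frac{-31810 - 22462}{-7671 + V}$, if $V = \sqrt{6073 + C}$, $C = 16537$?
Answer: $\frac{416320512}{58821631} + \frac{54272 \sqrt{22610}}{58821631} \approx 7.2164$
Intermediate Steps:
$V = \sqrt{22610}$ ($V = \sqrt{6073 + 16537} = \sqrt{22610} \approx 150.37$)
$\frac{-31810 - 22462}{-7671 + V} = \frac{-31810 - 22462}{-7671 + \sqrt{22610}} = - \frac{54272}{-7671 + \sqrt{22610}}$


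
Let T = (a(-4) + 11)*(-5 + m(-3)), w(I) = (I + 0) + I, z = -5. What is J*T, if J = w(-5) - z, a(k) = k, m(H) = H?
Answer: 280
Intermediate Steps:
w(I) = 2*I (w(I) = I + I = 2*I)
T = -56 (T = (-4 + 11)*(-5 - 3) = 7*(-8) = -56)
J = -5 (J = 2*(-5) - 1*(-5) = -10 + 5 = -5)
J*T = -5*(-56) = 280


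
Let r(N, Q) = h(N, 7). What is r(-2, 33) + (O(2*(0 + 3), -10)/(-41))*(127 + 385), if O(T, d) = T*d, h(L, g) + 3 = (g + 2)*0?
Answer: 30597/41 ≈ 746.27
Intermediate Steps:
h(L, g) = -3 (h(L, g) = -3 + (g + 2)*0 = -3 + (2 + g)*0 = -3 + 0 = -3)
r(N, Q) = -3
r(-2, 33) + (O(2*(0 + 3), -10)/(-41))*(127 + 385) = -3 + (((2*(0 + 3))*(-10))/(-41))*(127 + 385) = -3 + (((2*3)*(-10))*(-1/41))*512 = -3 + ((6*(-10))*(-1/41))*512 = -3 - 60*(-1/41)*512 = -3 + (60/41)*512 = -3 + 30720/41 = 30597/41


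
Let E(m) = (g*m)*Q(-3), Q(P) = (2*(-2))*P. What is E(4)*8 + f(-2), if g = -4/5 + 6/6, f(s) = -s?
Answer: 394/5 ≈ 78.800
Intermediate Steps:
Q(P) = -4*P
g = ⅕ (g = -4*⅕ + 6*(⅙) = -⅘ + 1 = ⅕ ≈ 0.20000)
E(m) = 12*m/5 (E(m) = (m/5)*(-4*(-3)) = (m/5)*12 = 12*m/5)
E(4)*8 + f(-2) = ((12/5)*4)*8 - 1*(-2) = (48/5)*8 + 2 = 384/5 + 2 = 394/5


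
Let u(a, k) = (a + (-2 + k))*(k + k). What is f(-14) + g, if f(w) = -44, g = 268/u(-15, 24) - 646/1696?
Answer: -776131/17808 ≈ -43.583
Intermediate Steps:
u(a, k) = 2*k*(-2 + a + k) (u(a, k) = (-2 + a + k)*(2*k) = 2*k*(-2 + a + k))
g = 7421/17808 (g = 268/((2*24*(-2 - 15 + 24))) - 646/1696 = 268/((2*24*7)) - 646*1/1696 = 268/336 - 323/848 = 268*(1/336) - 323/848 = 67/84 - 323/848 = 7421/17808 ≈ 0.41672)
f(-14) + g = -44 + 7421/17808 = -776131/17808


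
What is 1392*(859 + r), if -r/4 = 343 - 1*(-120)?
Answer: -1382256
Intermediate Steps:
r = -1852 (r = -4*(343 - 1*(-120)) = -4*(343 + 120) = -4*463 = -1852)
1392*(859 + r) = 1392*(859 - 1852) = 1392*(-993) = -1382256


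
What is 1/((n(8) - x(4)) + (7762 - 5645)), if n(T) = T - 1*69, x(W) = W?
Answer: 1/2052 ≈ 0.00048733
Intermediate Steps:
n(T) = -69 + T (n(T) = T - 69 = -69 + T)
1/((n(8) - x(4)) + (7762 - 5645)) = 1/(((-69 + 8) - 1*4) + (7762 - 5645)) = 1/((-61 - 4) + 2117) = 1/(-65 + 2117) = 1/2052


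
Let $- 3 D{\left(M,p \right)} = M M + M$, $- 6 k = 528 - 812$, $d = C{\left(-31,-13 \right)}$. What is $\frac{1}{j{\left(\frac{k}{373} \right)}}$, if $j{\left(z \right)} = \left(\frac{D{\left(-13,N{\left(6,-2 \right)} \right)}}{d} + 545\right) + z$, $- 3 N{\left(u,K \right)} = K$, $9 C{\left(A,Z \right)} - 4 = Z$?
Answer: $\frac{1119}{668185} \approx 0.0016747$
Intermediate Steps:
$C{\left(A,Z \right)} = \frac{4}{9} + \frac{Z}{9}$
$N{\left(u,K \right)} = - \frac{K}{3}$
$d = -1$ ($d = \frac{4}{9} + \frac{1}{9} \left(-13\right) = \frac{4}{9} - \frac{13}{9} = -1$)
$k = \frac{142}{3}$ ($k = - \frac{528 - 812}{6} = \left(- \frac{1}{6}\right) \left(-284\right) = \frac{142}{3} \approx 47.333$)
$D{\left(M,p \right)} = - \frac{M}{3} - \frac{M^{2}}{3}$ ($D{\left(M,p \right)} = - \frac{M M + M}{3} = - \frac{M^{2} + M}{3} = - \frac{M + M^{2}}{3} = - \frac{M}{3} - \frac{M^{2}}{3}$)
$j{\left(z \right)} = 597 + z$ ($j{\left(z \right)} = \left(\frac{\left(- \frac{1}{3}\right) \left(-13\right) \left(1 - 13\right)}{-1} + 545\right) + z = \left(\left(- \frac{1}{3}\right) \left(-13\right) \left(-12\right) \left(-1\right) + 545\right) + z = \left(\left(-52\right) \left(-1\right) + 545\right) + z = \left(52 + 545\right) + z = 597 + z$)
$\frac{1}{j{\left(\frac{k}{373} \right)}} = \frac{1}{597 + \frac{142}{3 \cdot 373}} = \frac{1}{597 + \frac{142}{3} \cdot \frac{1}{373}} = \frac{1}{597 + \frac{142}{1119}} = \frac{1}{\frac{668185}{1119}} = \frac{1119}{668185}$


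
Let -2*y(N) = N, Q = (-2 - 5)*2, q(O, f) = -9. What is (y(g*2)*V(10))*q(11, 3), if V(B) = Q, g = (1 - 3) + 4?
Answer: -252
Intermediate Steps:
g = 2 (g = -2 + 4 = 2)
Q = -14 (Q = -7*2 = -14)
V(B) = -14
y(N) = -N/2
(y(g*2)*V(10))*q(11, 3) = (-2*(-14))*(-9) = (-½*4*(-14))*(-9) = -2*(-14)*(-9) = 28*(-9) = -252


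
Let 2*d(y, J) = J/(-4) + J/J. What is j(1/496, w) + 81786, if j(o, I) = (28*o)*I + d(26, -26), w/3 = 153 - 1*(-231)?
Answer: 10149993/124 ≈ 81855.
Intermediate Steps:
d(y, J) = ½ - J/8 (d(y, J) = (J/(-4) + J/J)/2 = (J*(-¼) + 1)/2 = (-J/4 + 1)/2 = (1 - J/4)/2 = ½ - J/8)
w = 1152 (w = 3*(153 - 1*(-231)) = 3*(153 + 231) = 3*384 = 1152)
j(o, I) = 15/4 + 28*I*o (j(o, I) = (28*o)*I + (½ - ⅛*(-26)) = 28*I*o + (½ + 13/4) = 28*I*o + 15/4 = 15/4 + 28*I*o)
j(1/496, w) + 81786 = (15/4 + 28*1152/496) + 81786 = (15/4 + 28*1152*(1/496)) + 81786 = (15/4 + 2016/31) + 81786 = 8529/124 + 81786 = 10149993/124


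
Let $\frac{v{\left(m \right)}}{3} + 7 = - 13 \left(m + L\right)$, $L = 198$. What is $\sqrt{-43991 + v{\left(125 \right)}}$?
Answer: $i \sqrt{56609} \approx 237.93 i$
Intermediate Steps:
$v{\left(m \right)} = -7743 - 39 m$ ($v{\left(m \right)} = -21 + 3 \left(- 13 \left(m + 198\right)\right) = -21 + 3 \left(- 13 \left(198 + m\right)\right) = -21 + 3 \left(-2574 - 13 m\right) = -21 - \left(7722 + 39 m\right) = -7743 - 39 m$)
$\sqrt{-43991 + v{\left(125 \right)}} = \sqrt{-43991 - 12618} = \sqrt{-56609} = i \sqrt{56609}$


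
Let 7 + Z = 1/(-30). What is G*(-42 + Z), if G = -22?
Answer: 16181/15 ≈ 1078.7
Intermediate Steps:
Z = -211/30 (Z = -7 + 1/(-30) = -7 - 1/30 = -211/30 ≈ -7.0333)
G*(-42 + Z) = -22*(-42 - 211/30) = -22*(-1471/30) = 16181/15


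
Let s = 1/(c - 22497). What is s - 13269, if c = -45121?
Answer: -897223243/67618 ≈ -13269.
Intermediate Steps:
s = -1/67618 (s = 1/(-45121 - 22497) = 1/(-67618) = -1/67618 ≈ -1.4789e-5)
s - 13269 = -1/67618 - 13269 = -897223243/67618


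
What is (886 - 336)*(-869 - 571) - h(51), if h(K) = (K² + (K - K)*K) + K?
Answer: -794652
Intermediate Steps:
h(K) = K + K² (h(K) = (K² + 0*K) + K = (K² + 0) + K = K² + K = K + K²)
(886 - 336)*(-869 - 571) - h(51) = (886 - 336)*(-869 - 571) - 51*(1 + 51) = 550*(-1440) - 51*52 = -792000 - 1*2652 = -792000 - 2652 = -794652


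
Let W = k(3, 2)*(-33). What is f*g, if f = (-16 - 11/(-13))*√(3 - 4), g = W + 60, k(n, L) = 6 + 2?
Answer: 40188*I/13 ≈ 3091.4*I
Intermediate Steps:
k(n, L) = 8
W = -264 (W = 8*(-33) = -264)
g = -204 (g = -264 + 60 = -204)
f = -197*I/13 (f = (-16 - 11*(-1/13))*√(-1) = (-16 + 11/13)*I = -197*I/13 ≈ -15.154*I)
f*g = -197*I/13*(-204) = 40188*I/13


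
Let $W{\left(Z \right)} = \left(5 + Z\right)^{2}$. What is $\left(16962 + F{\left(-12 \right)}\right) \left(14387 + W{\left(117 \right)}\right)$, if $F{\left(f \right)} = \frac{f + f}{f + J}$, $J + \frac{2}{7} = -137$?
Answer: $\frac{47167443738}{95} \approx 4.965 \cdot 10^{8}$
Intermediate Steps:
$J = - \frac{961}{7}$ ($J = - \frac{2}{7} - 137 = - \frac{961}{7} \approx -137.29$)
$F{\left(f \right)} = \frac{2 f}{- \frac{961}{7} + f}$ ($F{\left(f \right)} = \frac{f + f}{f - \frac{961}{7}} = \frac{2 f}{- \frac{961}{7} + f}$)
$\left(16962 + F{\left(-12 \right)}\right) \left(14387 + W{\left(117 \right)}\right) = \left(16962 + 14 \left(-12\right) \frac{1}{-961 + 7 \left(-12\right)}\right) \left(14387 + \left(5 + 117\right)^{2}\right) = \left(16962 + 14 \left(-12\right) \frac{1}{-961 - 84}\right) \left(14387 + 122^{2}\right) = \left(16962 + 14 \left(-12\right) \frac{1}{-1045}\right) \left(14387 + 14884\right) = \left(16962 + 14 \left(-12\right) \left(- \frac{1}{1045}\right)\right) 29271 = \left(16962 + \frac{168}{1045}\right) 29271 = \frac{17725458}{1045} \cdot 29271 = \frac{47167443738}{95}$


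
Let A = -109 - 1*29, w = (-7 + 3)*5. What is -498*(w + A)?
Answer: 78684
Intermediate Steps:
w = -20 (w = -4*5 = -20)
A = -138 (A = -109 - 29 = -138)
-498*(w + A) = -498*(-20 - 138) = -498*(-158) = 78684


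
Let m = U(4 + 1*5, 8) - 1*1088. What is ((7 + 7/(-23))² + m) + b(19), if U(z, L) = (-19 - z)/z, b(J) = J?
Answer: -4890877/4761 ≈ -1027.3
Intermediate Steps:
U(z, L) = (-19 - z)/z
m = -9820/9 (m = (-19 - (4 + 1*5))/(4 + 1*5) - 1*1088 = (-19 - (4 + 5))/(4 + 5) - 1088 = (-19 - 1*9)/9 - 1088 = (-19 - 9)/9 - 1088 = (⅑)*(-28) - 1088 = -28/9 - 1088 = -9820/9 ≈ -1091.1)
((7 + 7/(-23))² + m) + b(19) = ((7 + 7/(-23))² - 9820/9) + 19 = ((7 + 7*(-1/23))² - 9820/9) + 19 = ((7 - 7/23)² - 9820/9) + 19 = ((154/23)² - 9820/9) + 19 = (23716/529 - 9820/9) + 19 = -4981336/4761 + 19 = -4890877/4761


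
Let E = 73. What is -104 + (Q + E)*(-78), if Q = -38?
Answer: -2834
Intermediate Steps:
-104 + (Q + E)*(-78) = -104 + (-38 + 73)*(-78) = -104 + 35*(-78) = -104 - 2730 = -2834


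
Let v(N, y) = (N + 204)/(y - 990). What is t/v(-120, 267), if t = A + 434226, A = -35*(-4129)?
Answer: -139476581/28 ≈ -4.9813e+6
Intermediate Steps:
A = 144515
v(N, y) = (204 + N)/(-990 + y)
t = 578741 (t = 144515 + 434226 = 578741)
t/v(-120, 267) = 578741/(((204 - 120)/(-990 + 267))) = 578741/((84/(-723))) = 578741/((-1/723*84)) = 578741/(-28/241) = 578741*(-241/28) = -139476581/28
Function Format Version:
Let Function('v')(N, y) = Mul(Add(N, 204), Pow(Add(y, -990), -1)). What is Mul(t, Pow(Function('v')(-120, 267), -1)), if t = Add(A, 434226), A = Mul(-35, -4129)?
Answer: Rational(-139476581, 28) ≈ -4.9813e+6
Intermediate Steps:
A = 144515
Function('v')(N, y) = Mul(Pow(Add(-990, y), -1), Add(204, N)) (Function('v')(N, y) = Mul(Add(204, N), Pow(Add(-990, y), -1)) = Mul(Pow(Add(-990, y), -1), Add(204, N)))
t = 578741 (t = Add(144515, 434226) = 578741)
Mul(t, Pow(Function('v')(-120, 267), -1)) = Mul(578741, Pow(Mul(Pow(Add(-990, 267), -1), Add(204, -120)), -1)) = Mul(578741, Pow(Mul(Pow(-723, -1), 84), -1)) = Mul(578741, Pow(Mul(Rational(-1, 723), 84), -1)) = Mul(578741, Pow(Rational(-28, 241), -1)) = Mul(578741, Rational(-241, 28)) = Rational(-139476581, 28)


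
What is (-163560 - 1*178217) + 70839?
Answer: -270938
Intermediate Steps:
(-163560 - 1*178217) + 70839 = (-163560 - 178217) + 70839 = -341777 + 70839 = -270938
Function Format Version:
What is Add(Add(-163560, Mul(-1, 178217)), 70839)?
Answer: -270938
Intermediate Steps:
Add(Add(-163560, Mul(-1, 178217)), 70839) = Add(Add(-163560, -178217), 70839) = Add(-341777, 70839) = -270938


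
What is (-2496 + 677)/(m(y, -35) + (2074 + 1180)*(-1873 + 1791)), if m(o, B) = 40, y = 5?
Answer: 1819/266788 ≈ 0.0068181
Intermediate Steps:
(-2496 + 677)/(m(y, -35) + (2074 + 1180)*(-1873 + 1791)) = (-2496 + 677)/(40 + (2074 + 1180)*(-1873 + 1791)) = -1819/(40 + 3254*(-82)) = -1819/(40 - 266828) = -1819/(-266788) = -1819*(-1/266788) = 1819/266788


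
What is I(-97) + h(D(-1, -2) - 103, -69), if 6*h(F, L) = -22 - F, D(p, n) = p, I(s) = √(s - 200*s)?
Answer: 41/3 + √19303 ≈ 152.60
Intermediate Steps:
I(s) = √199*√(-s) (I(s) = √(-199*s) = √199*√(-s))
h(F, L) = -11/3 - F/6 (h(F, L) = (-22 - F)/6 = -11/3 - F/6)
I(-97) + h(D(-1, -2) - 103, -69) = √199*√(-1*(-97)) + (-11/3 - (-1 - 103)/6) = √199*√97 + (-11/3 - ⅙*(-104)) = √19303 + (-11/3 + 52/3) = √19303 + 41/3 = 41/3 + √19303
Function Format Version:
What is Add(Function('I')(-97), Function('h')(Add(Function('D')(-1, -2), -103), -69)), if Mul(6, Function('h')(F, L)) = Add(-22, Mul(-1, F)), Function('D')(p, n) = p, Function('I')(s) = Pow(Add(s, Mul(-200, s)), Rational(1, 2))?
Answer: Add(Rational(41, 3), Pow(19303, Rational(1, 2))) ≈ 152.60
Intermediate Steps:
Function('I')(s) = Mul(Pow(199, Rational(1, 2)), Pow(Mul(-1, s), Rational(1, 2))) (Function('I')(s) = Pow(Mul(-199, s), Rational(1, 2)) = Mul(Pow(199, Rational(1, 2)), Pow(Mul(-1, s), Rational(1, 2))))
Function('h')(F, L) = Add(Rational(-11, 3), Mul(Rational(-1, 6), F)) (Function('h')(F, L) = Mul(Rational(1, 6), Add(-22, Mul(-1, F))) = Add(Rational(-11, 3), Mul(Rational(-1, 6), F)))
Add(Function('I')(-97), Function('h')(Add(Function('D')(-1, -2), -103), -69)) = Add(Mul(Pow(199, Rational(1, 2)), Pow(Mul(-1, -97), Rational(1, 2))), Add(Rational(-11, 3), Mul(Rational(-1, 6), Add(-1, -103)))) = Add(Mul(Pow(199, Rational(1, 2)), Pow(97, Rational(1, 2))), Add(Rational(-11, 3), Mul(Rational(-1, 6), -104))) = Add(Pow(19303, Rational(1, 2)), Add(Rational(-11, 3), Rational(52, 3))) = Add(Pow(19303, Rational(1, 2)), Rational(41, 3)) = Add(Rational(41, 3), Pow(19303, Rational(1, 2)))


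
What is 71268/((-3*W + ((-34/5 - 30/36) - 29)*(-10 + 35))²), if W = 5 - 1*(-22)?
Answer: 2565648/35772361 ≈ 0.071722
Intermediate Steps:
W = 27 (W = 5 + 22 = 27)
71268/((-3*W + ((-34/5 - 30/36) - 29)*(-10 + 35))²) = 71268/((-3*27 + ((-34/5 - 30/36) - 29)*(-10 + 35))²) = 71268/((-81 + ((-34*⅕ - 30*1/36) - 29)*25)²) = 71268/((-81 + ((-34/5 - ⅚) - 29)*25)²) = 71268/((-81 + (-229/30 - 29)*25)²) = 71268/((-81 - 1099/30*25)²) = 71268/((-81 - 5495/6)²) = 71268/((-5981/6)²) = 71268/(35772361/36) = 71268*(36/35772361) = 2565648/35772361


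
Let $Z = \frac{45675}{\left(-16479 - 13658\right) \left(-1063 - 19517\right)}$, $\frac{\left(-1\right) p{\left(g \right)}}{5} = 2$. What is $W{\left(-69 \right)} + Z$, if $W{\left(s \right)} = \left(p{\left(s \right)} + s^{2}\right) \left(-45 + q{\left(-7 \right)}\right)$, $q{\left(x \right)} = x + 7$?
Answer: $- \frac{1262855422905}{5906852} \approx -2.138 \cdot 10^{5}$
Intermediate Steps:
$q{\left(x \right)} = 7 + x$
$p{\left(g \right)} = -10$ ($p{\left(g \right)} = \left(-5\right) 2 = -10$)
$W{\left(s \right)} = 450 - 45 s^{2}$ ($W{\left(s \right)} = \left(-10 + s^{2}\right) \left(-45 + \left(7 - 7\right)\right) = \left(-10 + s^{2}\right) \left(-45 + 0\right) = \left(-10 + s^{2}\right) \left(-45\right) = 450 - 45 s^{2}$)
$Z = \frac{435}{5906852}$ ($Z = \frac{45675}{\left(-30137\right) \left(-20580\right)} = \frac{45675}{620219460} = 45675 \cdot \frac{1}{620219460} = \frac{435}{5906852} \approx 7.3643 \cdot 10^{-5}$)
$W{\left(-69 \right)} + Z = \left(450 - 45 \left(-69\right)^{2}\right) + \frac{435}{5906852} = \left(450 - 214245\right) + \frac{435}{5906852} = -213795 + \frac{435}{5906852} = - \frac{1262855422905}{5906852}$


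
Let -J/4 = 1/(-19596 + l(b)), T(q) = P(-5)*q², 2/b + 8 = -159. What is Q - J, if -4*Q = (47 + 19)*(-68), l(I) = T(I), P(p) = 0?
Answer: 5496677/4899 ≈ 1122.0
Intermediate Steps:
b = -2/167 (b = 2/(-8 - 159) = 2/(-167) = 2*(-1/167) = -2/167 ≈ -0.011976)
T(q) = 0 (T(q) = 0*q² = 0)
l(I) = 0
J = 1/4899 (J = -4/(-19596 + 0) = -4/(-19596) = -4*(-1/19596) = 1/4899 ≈ 0.00020412)
Q = 1122 (Q = -(47 + 19)*(-68)/4 = -33*(-68)/2 = -¼*(-4488) = 1122)
Q - J = 1122 - 1*1/4899 = 1122 - 1/4899 = 5496677/4899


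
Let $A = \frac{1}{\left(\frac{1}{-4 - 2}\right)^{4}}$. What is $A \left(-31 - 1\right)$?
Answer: $-41472$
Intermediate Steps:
$A = 1296$ ($A = \frac{1}{\left(\frac{1}{-6}\right)^{4}} = \frac{1}{\left(- \frac{1}{6}\right)^{4}} = \frac{1}{\frac{1}{1296}} = 1296$)
$A \left(-31 - 1\right) = 1296 \left(-31 - 1\right) = 1296 \left(-32\right) = -41472$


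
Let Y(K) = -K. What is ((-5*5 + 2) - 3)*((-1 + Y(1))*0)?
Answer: 0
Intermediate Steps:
((-5*5 + 2) - 3)*((-1 + Y(1))*0) = ((-5*5 + 2) - 3)*((-1 - 1*1)*0) = ((-25 + 2) - 3)*((-1 - 1)*0) = (-23 - 3)*(-2*0) = -26*0 = 0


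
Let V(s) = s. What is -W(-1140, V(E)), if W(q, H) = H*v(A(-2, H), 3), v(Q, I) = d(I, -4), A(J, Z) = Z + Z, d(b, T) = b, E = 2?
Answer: -6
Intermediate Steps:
A(J, Z) = 2*Z
v(Q, I) = I
W(q, H) = 3*H (W(q, H) = H*3 = 3*H)
-W(-1140, V(E)) = -3*2 = -1*6 = -6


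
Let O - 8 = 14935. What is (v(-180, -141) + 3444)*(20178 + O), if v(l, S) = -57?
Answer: 118954827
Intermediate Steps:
O = 14943 (O = 8 + 14935 = 14943)
(v(-180, -141) + 3444)*(20178 + O) = (-57 + 3444)*(20178 + 14943) = 3387*35121 = 118954827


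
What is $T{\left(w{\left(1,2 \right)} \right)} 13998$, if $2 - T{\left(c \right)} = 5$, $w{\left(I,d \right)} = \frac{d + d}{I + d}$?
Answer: $-41994$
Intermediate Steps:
$w{\left(I,d \right)} = \frac{2 d}{I + d}$
$T{\left(c \right)} = -3$ ($T{\left(c \right)} = 2 - 5 = -3$)
$T{\left(w{\left(1,2 \right)} \right)} 13998 = \left(-3\right) 13998 = -41994$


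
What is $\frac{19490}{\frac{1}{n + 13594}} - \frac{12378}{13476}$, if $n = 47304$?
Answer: $\frac{2665781934857}{2246} \approx 1.1869 \cdot 10^{9}$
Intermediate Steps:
$\frac{19490}{\frac{1}{n + 13594}} - \frac{12378}{13476} = \frac{19490}{\frac{1}{47304 + 13594}} - \frac{12378}{13476} = \frac{19490}{\frac{1}{60898}} - \frac{2063}{2246} = 19490 \frac{1}{\frac{1}{60898}} - \frac{2063}{2246} = 19490 \cdot 60898 - \frac{2063}{2246} = 1186902020 - \frac{2063}{2246} = \frac{2665781934857}{2246}$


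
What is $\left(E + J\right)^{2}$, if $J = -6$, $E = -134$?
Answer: $19600$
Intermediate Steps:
$\left(E + J\right)^{2} = \left(-134 - 6\right)^{2} = \left(-140\right)^{2} = 19600$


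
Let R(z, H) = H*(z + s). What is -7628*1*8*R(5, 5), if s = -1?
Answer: -1220480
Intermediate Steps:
R(z, H) = H*(-1 + z) (R(z, H) = H*(z - 1) = H*(-1 + z))
-7628*1*8*R(5, 5) = -7628*1*8*5*(-1 + 5) = -61024*5*4 = -61024*20 = -7628*160 = -1220480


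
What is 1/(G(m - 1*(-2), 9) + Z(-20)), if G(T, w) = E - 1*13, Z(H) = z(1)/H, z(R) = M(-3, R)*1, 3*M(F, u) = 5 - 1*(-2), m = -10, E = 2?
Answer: -60/667 ≈ -0.089955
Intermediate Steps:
M(F, u) = 7/3 (M(F, u) = (5 - 1*(-2))/3 = (5 + 2)/3 = (⅓)*7 = 7/3)
z(R) = 7/3 (z(R) = (7/3)*1 = 7/3)
Z(H) = 7/(3*H)
G(T, w) = -11 (G(T, w) = 2 - 1*13 = 2 - 13 = -11)
1/(G(m - 1*(-2), 9) + Z(-20)) = 1/(-11 + (7/3)/(-20)) = 1/(-11 + (7/3)*(-1/20)) = 1/(-11 - 7/60) = 1/(-667/60) = -60/667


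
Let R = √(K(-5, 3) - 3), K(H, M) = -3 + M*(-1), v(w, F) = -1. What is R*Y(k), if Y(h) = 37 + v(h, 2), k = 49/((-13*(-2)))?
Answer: 108*I ≈ 108.0*I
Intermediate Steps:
K(H, M) = -3 - M
R = 3*I (R = √((-3 - 1*3) - 3) = √((-3 - 3) - 3) = √(-6 - 3) = √(-9) = 3*I ≈ 3.0*I)
k = 49/26 ≈ 1.8846
Y(h) = 36 (Y(h) = 37 - 1 = 36)
R*Y(k) = (3*I)*36 = 108*I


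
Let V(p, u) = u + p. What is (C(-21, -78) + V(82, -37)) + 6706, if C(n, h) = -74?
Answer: 6677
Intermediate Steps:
V(p, u) = p + u
(C(-21, -78) + V(82, -37)) + 6706 = (-74 + (82 - 37)) + 6706 = (-74 + 45) + 6706 = -29 + 6706 = 6677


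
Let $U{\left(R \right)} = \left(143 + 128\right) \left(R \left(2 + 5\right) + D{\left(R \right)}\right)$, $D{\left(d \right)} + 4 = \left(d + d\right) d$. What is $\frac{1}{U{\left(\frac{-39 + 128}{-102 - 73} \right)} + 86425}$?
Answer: $\frac{30625}{2588315532} \approx 1.1832 \cdot 10^{-5}$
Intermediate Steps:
$D{\left(d \right)} = -4 + 2 d^{2}$ ($D{\left(d \right)} = -4 + \left(d + d\right) d = -4 + 2 d d = -4 + 2 d^{2}$)
$U{\left(R \right)} = -1084 + 542 R^{2} + 1897 R$ ($U{\left(R \right)} = \left(143 + 128\right) \left(R \left(2 + 5\right) + \left(-4 + 2 R^{2}\right)\right) = 271 \left(R 7 + \left(-4 + 2 R^{2}\right)\right) = 271 \left(7 R + \left(-4 + 2 R^{2}\right)\right) = 271 \left(-4 + 2 R^{2} + 7 R\right) = -1084 + 542 R^{2} + 1897 R$)
$\frac{1}{U{\left(\frac{-39 + 128}{-102 - 73} \right)} + 86425} = \frac{1}{\left(-1084 + 542 \left(\frac{-39 + 128}{-102 - 73}\right)^{2} + 1897 \frac{-39 + 128}{-102 - 73}\right) + 86425} = \frac{1}{\left(-1084 + 542 \left(\frac{89}{-175}\right)^{2} + 1897 \frac{89}{-175}\right) + 86425} = \frac{1}{\left(-1084 + 542 \left(89 \left(- \frac{1}{175}\right)\right)^{2} + 1897 \cdot 89 \left(- \frac{1}{175}\right)\right) + 86425} = \frac{1}{\left(-1084 + 542 \left(- \frac{89}{175}\right)^{2} + 1897 \left(- \frac{89}{175}\right)\right) + 86425} = \frac{1}{\left(-1084 + 542 \cdot \frac{7921}{30625} - \frac{24119}{25}\right) + 86425} = \frac{1}{\left(-1084 + \frac{4293182}{30625} - \frac{24119}{25}\right) + 86425} = \frac{1}{- \frac{58450093}{30625} + 86425} = \frac{1}{\frac{2588315532}{30625}} = \frac{30625}{2588315532}$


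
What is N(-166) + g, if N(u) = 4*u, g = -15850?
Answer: -16514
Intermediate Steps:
N(-166) + g = 4*(-166) - 15850 = -664 - 15850 = -16514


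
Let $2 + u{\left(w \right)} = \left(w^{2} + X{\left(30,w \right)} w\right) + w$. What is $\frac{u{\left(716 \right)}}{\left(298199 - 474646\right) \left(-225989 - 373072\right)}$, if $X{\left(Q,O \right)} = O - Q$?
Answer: $\frac{9946}{1046559567} \approx 9.5035 \cdot 10^{-6}$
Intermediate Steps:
$u{\left(w \right)} = -2 + w + w^{2} + w \left(-30 + w\right)$ ($u{\left(w \right)} = -2 + \left(\left(w^{2} + \left(w - 30\right) w\right) + w\right) = -2 + \left(\left(w^{2} + \left(-30 + w\right) w\right) + w\right) = -2 + \left(\left(w^{2} + w \left(-30 + w\right)\right) + w\right) = -2 + \left(w + w^{2} + w \left(-30 + w\right)\right) = -2 + w + w^{2} + w \left(-30 + w\right)$)
$\frac{u{\left(716 \right)}}{\left(298199 - 474646\right) \left(-225989 - 373072\right)} = \frac{-2 - 20764 + 2 \cdot 716^{2}}{\left(298199 - 474646\right) \left(-225989 - 373072\right)} = \frac{-2 - 20764 + 2 \cdot 512656}{\left(-176447\right) \left(-599061\right)} = \frac{-2 - 20764 + 1025312}{105702516267} = 1004546 \cdot \frac{1}{105702516267} = \frac{9946}{1046559567}$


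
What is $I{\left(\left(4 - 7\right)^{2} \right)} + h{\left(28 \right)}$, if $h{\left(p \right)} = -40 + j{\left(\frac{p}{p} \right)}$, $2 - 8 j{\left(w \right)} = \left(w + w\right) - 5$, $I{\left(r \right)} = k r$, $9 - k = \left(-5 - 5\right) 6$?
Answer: $\frac{4653}{8} \approx 581.63$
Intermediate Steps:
$k = 69$ ($k = 9 - \left(-5 - 5\right) 6 = 9 - \left(-10\right) 6 = 9 - -60 = 9 + 60 = 69$)
$I{\left(r \right)} = 69 r$
$j{\left(w \right)} = \frac{7}{8} - \frac{w}{4}$ ($j{\left(w \right)} = \frac{1}{4} - \frac{\left(w + w\right) - 5}{8} = \frac{1}{4} - \frac{2 w - 5}{8} = \frac{1}{4} - \frac{-5 + 2 w}{8} = \frac{1}{4} - \left(- \frac{5}{8} + \frac{w}{4}\right) = \frac{7}{8} - \frac{w}{4}$)
$h{\left(p \right)} = - \frac{315}{8}$ ($h{\left(p \right)} = -40 + \left(\frac{7}{8} - \frac{p \frac{1}{p}}{4}\right) = -40 + \left(\frac{7}{8} - \frac{1}{4}\right) = -40 + \frac{5}{8} = - \frac{315}{8}$)
$I{\left(\left(4 - 7\right)^{2} \right)} + h{\left(28 \right)} = 69 \left(4 - 7\right)^{2} - \frac{315}{8} = 69 \left(-3\right)^{2} - \frac{315}{8} = 69 \cdot 9 - \frac{315}{8} = 621 - \frac{315}{8} = \frac{4653}{8}$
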